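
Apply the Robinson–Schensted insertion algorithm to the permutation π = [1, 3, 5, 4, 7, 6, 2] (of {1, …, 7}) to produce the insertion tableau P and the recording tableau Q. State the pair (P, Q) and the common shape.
P = [1, 2, 4, 6] / [3, 7] / [5];  Q = [1, 2, 3, 5] / [4, 6] / [7];  common shape = (4, 2, 1)

Row-insert the values π_1, π_2, … into P one at a time, bumping the leftmost entry strictly greater than the inserted value down to the next row. The recording tableau Q records, in position (i, j), the step at which that cell was added to P.
  Insert 1 (step 1): P = [1];  Q = [1]
  Insert 3 (step 2): P = [1, 3];  Q = [1, 2]
  Insert 5 (step 3): P = [1, 3, 5];  Q = [1, 2, 3]
  Insert 4 (step 4): P = [1, 3, 4] / [5];  Q = [1, 2, 3] / [4]
  Insert 7 (step 5): P = [1, 3, 4, 7] / [5];  Q = [1, 2, 3, 5] / [4]
  Insert 6 (step 6): P = [1, 3, 4, 6] / [5, 7];  Q = [1, 2, 3, 5] / [4, 6]
  Insert 2 (step 7): P = [1, 2, 4, 6] / [3, 7] / [5];  Q = [1, 2, 3, 5] / [4, 6] / [7]
Final shape: (4, 2, 1).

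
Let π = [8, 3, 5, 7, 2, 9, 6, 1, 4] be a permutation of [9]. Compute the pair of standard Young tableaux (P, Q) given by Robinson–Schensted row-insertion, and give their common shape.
P = [1, 4, 6, 9] / [2, 5] / [3, 7] / [8];  Q = [1, 3, 4, 6] / [2, 7] / [5, 9] / [8];  common shape = (4, 2, 2, 1)

Row-insert the values π_1, π_2, … into P one at a time, bumping the leftmost entry strictly greater than the inserted value down to the next row. The recording tableau Q records, in position (i, j), the step at which that cell was added to P.
  Insert 8 (step 1): P = [8];  Q = [1]
  Insert 3 (step 2): P = [3] / [8];  Q = [1] / [2]
  Insert 5 (step 3): P = [3, 5] / [8];  Q = [1, 3] / [2]
  Insert 7 (step 4): P = [3, 5, 7] / [8];  Q = [1, 3, 4] / [2]
  Insert 2 (step 5): P = [2, 5, 7] / [3] / [8];  Q = [1, 3, 4] / [2] / [5]
  Insert 9 (step 6): P = [2, 5, 7, 9] / [3] / [8];  Q = [1, 3, 4, 6] / [2] / [5]
  Insert 6 (step 7): P = [2, 5, 6, 9] / [3, 7] / [8];  Q = [1, 3, 4, 6] / [2, 7] / [5]
  Insert 1 (step 8): P = [1, 5, 6, 9] / [2, 7] / [3] / [8];  Q = [1, 3, 4, 6] / [2, 7] / [5] / [8]
  Insert 4 (step 9): P = [1, 4, 6, 9] / [2, 5] / [3, 7] / [8];  Q = [1, 3, 4, 6] / [2, 7] / [5, 9] / [8]
Final shape: (4, 2, 2, 1).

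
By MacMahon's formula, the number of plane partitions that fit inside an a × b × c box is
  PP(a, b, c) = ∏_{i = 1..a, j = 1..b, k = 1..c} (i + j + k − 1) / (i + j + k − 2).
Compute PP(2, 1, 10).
PP(2, 1, 10) = 66

Evaluate the triple product over i = 1..2, j = 1..1, k = 1..10. The factors are (2/1) · (3/2) · (4/3) · (5/4) · (6/5) · (7/6) · (8/7) · (9/8) · … (20 factors total). The numerators and denominators telescope so the product is an integer; carrying out the multiplication exactly gives PP(2, 1, 10) = 66.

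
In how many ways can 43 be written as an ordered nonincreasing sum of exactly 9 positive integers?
p(43, 9 parts) = 5708

Partitions of n into exactly k parts are in bijection with partitions of n − k into at most k parts (subtract 1 from each part). So p(43, exactly 9) = p(34, parts ≤ 9). Computing via the recurrence p(m, j) = p(m, j−1) + p(m−j, j) gives 5708.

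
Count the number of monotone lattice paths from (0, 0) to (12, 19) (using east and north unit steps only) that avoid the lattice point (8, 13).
Number of paths = 98387625

Total paths from (0, 0) to (12, 19): C(31, 12) = 141120525. Paths through (8, 13): (paths (0, 0) → (8, 13)) × (paths (8, 13) → (12, 19)) = C(21, 8) · C(10, 4) = 203490 · 210 = 42732900. Avoidance count = 141120525 − 42732900 = 98387625.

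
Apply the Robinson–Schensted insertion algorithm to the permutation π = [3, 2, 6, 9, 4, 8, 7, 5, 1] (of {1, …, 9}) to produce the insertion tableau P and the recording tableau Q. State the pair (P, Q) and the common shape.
P = [1, 4, 5] / [2, 6, 7] / [3] / [8] / [9];  Q = [1, 3, 4] / [2, 5, 6] / [7] / [8] / [9];  common shape = (3, 3, 1, 1, 1)

Row-insert the values π_1, π_2, … into P one at a time, bumping the leftmost entry strictly greater than the inserted value down to the next row. The recording tableau Q records, in position (i, j), the step at which that cell was added to P.
  Insert 3 (step 1): P = [3];  Q = [1]
  Insert 2 (step 2): P = [2] / [3];  Q = [1] / [2]
  Insert 6 (step 3): P = [2, 6] / [3];  Q = [1, 3] / [2]
  Insert 9 (step 4): P = [2, 6, 9] / [3];  Q = [1, 3, 4] / [2]
  Insert 4 (step 5): P = [2, 4, 9] / [3, 6];  Q = [1, 3, 4] / [2, 5]
  Insert 8 (step 6): P = [2, 4, 8] / [3, 6, 9];  Q = [1, 3, 4] / [2, 5, 6]
  Insert 7 (step 7): P = [2, 4, 7] / [3, 6, 8] / [9];  Q = [1, 3, 4] / [2, 5, 6] / [7]
  Insert 5 (step 8): P = [2, 4, 5] / [3, 6, 7] / [8] / [9];  Q = [1, 3, 4] / [2, 5, 6] / [7] / [8]
  Insert 1 (step 9): P = [1, 4, 5] / [2, 6, 7] / [3] / [8] / [9];  Q = [1, 3, 4] / [2, 5, 6] / [7] / [8] / [9]
Final shape: (3, 3, 1, 1, 1).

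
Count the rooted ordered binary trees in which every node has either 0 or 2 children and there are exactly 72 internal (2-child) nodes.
C_72 = 20276890389709399862928998568254641025700

These full binary trees are counted by the Catalan number C_n = (1/(n + 1)) · C(2n, n). For n = 72: C_72 = (1/73) · C(144, 72) = 1480212998448786189993816895482588794876100/73 = 20276890389709399862928998568254641025700.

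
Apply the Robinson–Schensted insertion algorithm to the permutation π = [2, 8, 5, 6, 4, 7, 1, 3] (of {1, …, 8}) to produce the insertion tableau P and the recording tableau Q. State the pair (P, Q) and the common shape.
P = [1, 3, 6, 7] / [2, 4] / [5] / [8];  Q = [1, 2, 4, 6] / [3, 8] / [5] / [7];  common shape = (4, 2, 1, 1)

Row-insert the values π_1, π_2, … into P one at a time, bumping the leftmost entry strictly greater than the inserted value down to the next row. The recording tableau Q records, in position (i, j), the step at which that cell was added to P.
  Insert 2 (step 1): P = [2];  Q = [1]
  Insert 8 (step 2): P = [2, 8];  Q = [1, 2]
  Insert 5 (step 3): P = [2, 5] / [8];  Q = [1, 2] / [3]
  Insert 6 (step 4): P = [2, 5, 6] / [8];  Q = [1, 2, 4] / [3]
  Insert 4 (step 5): P = [2, 4, 6] / [5] / [8];  Q = [1, 2, 4] / [3] / [5]
  Insert 7 (step 6): P = [2, 4, 6, 7] / [5] / [8];  Q = [1, 2, 4, 6] / [3] / [5]
  Insert 1 (step 7): P = [1, 4, 6, 7] / [2] / [5] / [8];  Q = [1, 2, 4, 6] / [3] / [5] / [7]
  Insert 3 (step 8): P = [1, 3, 6, 7] / [2, 4] / [5] / [8];  Q = [1, 2, 4, 6] / [3, 8] / [5] / [7]
Final shape: (4, 2, 1, 1).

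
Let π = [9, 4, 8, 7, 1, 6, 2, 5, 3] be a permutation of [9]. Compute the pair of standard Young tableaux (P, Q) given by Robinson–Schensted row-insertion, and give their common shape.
P = [1, 2, 3] / [4, 5] / [6] / [7] / [8] / [9];  Q = [1, 3, 8] / [2, 6] / [4] / [5] / [7] / [9];  common shape = (3, 2, 1, 1, 1, 1)

Row-insert the values π_1, π_2, … into P one at a time, bumping the leftmost entry strictly greater than the inserted value down to the next row. The recording tableau Q records, in position (i, j), the step at which that cell was added to P.
  Insert 9 (step 1): P = [9];  Q = [1]
  Insert 4 (step 2): P = [4] / [9];  Q = [1] / [2]
  Insert 8 (step 3): P = [4, 8] / [9];  Q = [1, 3] / [2]
  Insert 7 (step 4): P = [4, 7] / [8] / [9];  Q = [1, 3] / [2] / [4]
  Insert 1 (step 5): P = [1, 7] / [4] / [8] / [9];  Q = [1, 3] / [2] / [4] / [5]
  Insert 6 (step 6): P = [1, 6] / [4, 7] / [8] / [9];  Q = [1, 3] / [2, 6] / [4] / [5]
  Insert 2 (step 7): P = [1, 2] / [4, 6] / [7] / [8] / [9];  Q = [1, 3] / [2, 6] / [4] / [5] / [7]
  Insert 5 (step 8): P = [1, 2, 5] / [4, 6] / [7] / [8] / [9];  Q = [1, 3, 8] / [2, 6] / [4] / [5] / [7]
  Insert 3 (step 9): P = [1, 2, 3] / [4, 5] / [6] / [7] / [8] / [9];  Q = [1, 3, 8] / [2, 6] / [4] / [5] / [7] / [9]
Final shape: (3, 2, 1, 1, 1, 1).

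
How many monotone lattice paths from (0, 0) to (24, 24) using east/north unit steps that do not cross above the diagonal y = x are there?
C_24 = 1289904147324

These NE paths below the diagonal are counted by the Catalan number C_n = (1/(n + 1)) · C(2n, n). For n = 24: C_24 = (1/25) · C(48, 24) = 32247603683100/25 = 1289904147324.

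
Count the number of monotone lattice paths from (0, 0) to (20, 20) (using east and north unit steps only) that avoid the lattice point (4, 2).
Number of paths = 104787107370

Total paths from (0, 0) to (20, 20): C(40, 20) = 137846528820. Paths through (4, 2): (paths (0, 0) → (4, 2)) × (paths (4, 2) → (20, 20)) = C(6, 4) · C(34, 16) = 15 · 2203961430 = 33059421450. Avoidance count = 137846528820 − 33059421450 = 104787107370.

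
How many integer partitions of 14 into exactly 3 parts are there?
p(14, 3 parts) = 16

Partitions of n into exactly k parts ↔ partitions of n − k into at most k parts (subtract 1 from each part). For n = 14, k = 3, the partitions are: 12+1+1, 11+2+1, 10+3+1, 10+2+2, 9+4+1, 9+3+2, 8+5+1, 8+4+2, 8+3+3, 7+6+1, 7+5+2, 7+4+3, 6+6+2, 6+5+3, 6+4+4, 5+5+4. Count = 16.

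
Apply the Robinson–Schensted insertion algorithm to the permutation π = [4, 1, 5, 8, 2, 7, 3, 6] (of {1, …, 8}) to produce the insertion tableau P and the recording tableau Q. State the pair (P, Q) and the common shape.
P = [1, 2, 3, 6] / [4, 5, 7] / [8];  Q = [1, 3, 4, 8] / [2, 5, 6] / [7];  common shape = (4, 3, 1)

Row-insert the values π_1, π_2, … into P one at a time, bumping the leftmost entry strictly greater than the inserted value down to the next row. The recording tableau Q records, in position (i, j), the step at which that cell was added to P.
  Insert 4 (step 1): P = [4];  Q = [1]
  Insert 1 (step 2): P = [1] / [4];  Q = [1] / [2]
  Insert 5 (step 3): P = [1, 5] / [4];  Q = [1, 3] / [2]
  Insert 8 (step 4): P = [1, 5, 8] / [4];  Q = [1, 3, 4] / [2]
  Insert 2 (step 5): P = [1, 2, 8] / [4, 5];  Q = [1, 3, 4] / [2, 5]
  Insert 7 (step 6): P = [1, 2, 7] / [4, 5, 8];  Q = [1, 3, 4] / [2, 5, 6]
  Insert 3 (step 7): P = [1, 2, 3] / [4, 5, 7] / [8];  Q = [1, 3, 4] / [2, 5, 6] / [7]
  Insert 6 (step 8): P = [1, 2, 3, 6] / [4, 5, 7] / [8];  Q = [1, 3, 4, 8] / [2, 5, 6] / [7]
Final shape: (4, 3, 1).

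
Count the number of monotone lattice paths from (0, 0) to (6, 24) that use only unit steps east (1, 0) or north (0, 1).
Number of paths = 593775

A monotone lattice path from (0, 0) to (6, 24) consists of 6 east steps and 24 north steps in some order, so it is determined by which 6 of the 30 steps are east. The count is C(30, 6) = 593775.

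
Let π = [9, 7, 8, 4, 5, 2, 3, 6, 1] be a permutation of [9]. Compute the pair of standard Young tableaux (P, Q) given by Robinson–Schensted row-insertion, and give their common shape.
P = [1, 3, 6] / [2, 5] / [4, 8] / [7] / [9];  Q = [1, 3, 8] / [2, 5] / [4, 7] / [6] / [9];  common shape = (3, 2, 2, 1, 1)

Row-insert the values π_1, π_2, … into P one at a time, bumping the leftmost entry strictly greater than the inserted value down to the next row. The recording tableau Q records, in position (i, j), the step at which that cell was added to P.
  Insert 9 (step 1): P = [9];  Q = [1]
  Insert 7 (step 2): P = [7] / [9];  Q = [1] / [2]
  Insert 8 (step 3): P = [7, 8] / [9];  Q = [1, 3] / [2]
  Insert 4 (step 4): P = [4, 8] / [7] / [9];  Q = [1, 3] / [2] / [4]
  Insert 5 (step 5): P = [4, 5] / [7, 8] / [9];  Q = [1, 3] / [2, 5] / [4]
  Insert 2 (step 6): P = [2, 5] / [4, 8] / [7] / [9];  Q = [1, 3] / [2, 5] / [4] / [6]
  Insert 3 (step 7): P = [2, 3] / [4, 5] / [7, 8] / [9];  Q = [1, 3] / [2, 5] / [4, 7] / [6]
  Insert 6 (step 8): P = [2, 3, 6] / [4, 5] / [7, 8] / [9];  Q = [1, 3, 8] / [2, 5] / [4, 7] / [6]
  Insert 1 (step 9): P = [1, 3, 6] / [2, 5] / [4, 8] / [7] / [9];  Q = [1, 3, 8] / [2, 5] / [4, 7] / [6] / [9]
Final shape: (3, 2, 2, 1, 1).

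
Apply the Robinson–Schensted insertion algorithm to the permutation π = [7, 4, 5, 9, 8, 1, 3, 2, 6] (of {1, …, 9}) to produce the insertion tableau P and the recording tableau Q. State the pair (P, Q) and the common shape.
P = [1, 2, 6] / [3, 5, 8] / [4, 9] / [7];  Q = [1, 3, 4] / [2, 5, 9] / [6, 7] / [8];  common shape = (3, 3, 2, 1)

Row-insert the values π_1, π_2, … into P one at a time, bumping the leftmost entry strictly greater than the inserted value down to the next row. The recording tableau Q records, in position (i, j), the step at which that cell was added to P.
  Insert 7 (step 1): P = [7];  Q = [1]
  Insert 4 (step 2): P = [4] / [7];  Q = [1] / [2]
  Insert 5 (step 3): P = [4, 5] / [7];  Q = [1, 3] / [2]
  Insert 9 (step 4): P = [4, 5, 9] / [7];  Q = [1, 3, 4] / [2]
  Insert 8 (step 5): P = [4, 5, 8] / [7, 9];  Q = [1, 3, 4] / [2, 5]
  Insert 1 (step 6): P = [1, 5, 8] / [4, 9] / [7];  Q = [1, 3, 4] / [2, 5] / [6]
  Insert 3 (step 7): P = [1, 3, 8] / [4, 5] / [7, 9];  Q = [1, 3, 4] / [2, 5] / [6, 7]
  Insert 2 (step 8): P = [1, 2, 8] / [3, 5] / [4, 9] / [7];  Q = [1, 3, 4] / [2, 5] / [6, 7] / [8]
  Insert 6 (step 9): P = [1, 2, 6] / [3, 5, 8] / [4, 9] / [7];  Q = [1, 3, 4] / [2, 5, 9] / [6, 7] / [8]
Final shape: (3, 3, 2, 1).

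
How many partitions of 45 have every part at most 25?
p(45, parts ≤ 25) = 87047

Use the recurrence p(n, m) = p(n, m−1) + p(n−m, m): either the largest part is < m (count p(n, m−1)) or the largest part is exactly m (remove one copy of m, count p(n−m, m)). With p(0, ·) = 1 this gives p(45, parts ≤ 25) = 87047. (By conjugating Young diagrams, this also counts partitions of 45 into at most 25 parts.)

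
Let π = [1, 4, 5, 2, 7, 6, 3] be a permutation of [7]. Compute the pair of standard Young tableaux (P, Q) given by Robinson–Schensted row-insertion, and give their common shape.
P = [1, 2, 3, 6] / [4, 5] / [7];  Q = [1, 2, 3, 5] / [4, 6] / [7];  common shape = (4, 2, 1)

Row-insert the values π_1, π_2, … into P one at a time, bumping the leftmost entry strictly greater than the inserted value down to the next row. The recording tableau Q records, in position (i, j), the step at which that cell was added to P.
  Insert 1 (step 1): P = [1];  Q = [1]
  Insert 4 (step 2): P = [1, 4];  Q = [1, 2]
  Insert 5 (step 3): P = [1, 4, 5];  Q = [1, 2, 3]
  Insert 2 (step 4): P = [1, 2, 5] / [4];  Q = [1, 2, 3] / [4]
  Insert 7 (step 5): P = [1, 2, 5, 7] / [4];  Q = [1, 2, 3, 5] / [4]
  Insert 6 (step 6): P = [1, 2, 5, 6] / [4, 7];  Q = [1, 2, 3, 5] / [4, 6]
  Insert 3 (step 7): P = [1, 2, 3, 6] / [4, 5] / [7];  Q = [1, 2, 3, 5] / [4, 6] / [7]
Final shape: (4, 2, 1).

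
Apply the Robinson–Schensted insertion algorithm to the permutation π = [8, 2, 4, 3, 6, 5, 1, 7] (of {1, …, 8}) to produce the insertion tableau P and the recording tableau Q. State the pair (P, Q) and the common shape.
P = [1, 3, 5, 7] / [2, 6] / [4] / [8];  Q = [1, 3, 5, 8] / [2, 6] / [4] / [7];  common shape = (4, 2, 1, 1)

Row-insert the values π_1, π_2, … into P one at a time, bumping the leftmost entry strictly greater than the inserted value down to the next row. The recording tableau Q records, in position (i, j), the step at which that cell was added to P.
  Insert 8 (step 1): P = [8];  Q = [1]
  Insert 2 (step 2): P = [2] / [8];  Q = [1] / [2]
  Insert 4 (step 3): P = [2, 4] / [8];  Q = [1, 3] / [2]
  Insert 3 (step 4): P = [2, 3] / [4] / [8];  Q = [1, 3] / [2] / [4]
  Insert 6 (step 5): P = [2, 3, 6] / [4] / [8];  Q = [1, 3, 5] / [2] / [4]
  Insert 5 (step 6): P = [2, 3, 5] / [4, 6] / [8];  Q = [1, 3, 5] / [2, 6] / [4]
  Insert 1 (step 7): P = [1, 3, 5] / [2, 6] / [4] / [8];  Q = [1, 3, 5] / [2, 6] / [4] / [7]
  Insert 7 (step 8): P = [1, 3, 5, 7] / [2, 6] / [4] / [8];  Q = [1, 3, 5, 8] / [2, 6] / [4] / [7]
Final shape: (4, 2, 1, 1).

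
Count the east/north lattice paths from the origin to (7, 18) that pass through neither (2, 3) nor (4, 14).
Number of paths = 245860

Inclusion–exclusion. Total paths: C(25, 7) = 480700. Through P₁: C(5, 2)·C(20, 5) = 155040. Through P₂: C(18, 4)·C(7, 3) = 107100. Since P₁ is strictly southwest of P₂, a monotone path through both must visit P₁ then P₂; paths through both = C(5, 2)·C(13, 2)·C(7, 3) = 27300. Avoid both = 480700 − 155040 − 107100 + 27300 = 245860.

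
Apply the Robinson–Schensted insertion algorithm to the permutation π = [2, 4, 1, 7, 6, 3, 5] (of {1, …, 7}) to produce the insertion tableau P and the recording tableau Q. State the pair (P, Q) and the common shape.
P = [1, 3, 5] / [2, 4, 6] / [7];  Q = [1, 2, 4] / [3, 5, 7] / [6];  common shape = (3, 3, 1)

Row-insert the values π_1, π_2, … into P one at a time, bumping the leftmost entry strictly greater than the inserted value down to the next row. The recording tableau Q records, in position (i, j), the step at which that cell was added to P.
  Insert 2 (step 1): P = [2];  Q = [1]
  Insert 4 (step 2): P = [2, 4];  Q = [1, 2]
  Insert 1 (step 3): P = [1, 4] / [2];  Q = [1, 2] / [3]
  Insert 7 (step 4): P = [1, 4, 7] / [2];  Q = [1, 2, 4] / [3]
  Insert 6 (step 5): P = [1, 4, 6] / [2, 7];  Q = [1, 2, 4] / [3, 5]
  Insert 3 (step 6): P = [1, 3, 6] / [2, 4] / [7];  Q = [1, 2, 4] / [3, 5] / [6]
  Insert 5 (step 7): P = [1, 3, 5] / [2, 4, 6] / [7];  Q = [1, 2, 4] / [3, 5, 7] / [6]
Final shape: (3, 3, 1).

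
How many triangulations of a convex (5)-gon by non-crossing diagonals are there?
C_3 = 5

These polygon triangulations are counted by the Catalan number C_n = (1/(n + 1)) · C(2n, n). For n = 3: C_3 = (1/4) · C(6, 3) = 20/4 = 5.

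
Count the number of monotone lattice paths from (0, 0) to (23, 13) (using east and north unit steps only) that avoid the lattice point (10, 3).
Number of paths = 1983586724

Total paths from (0, 0) to (23, 13): C(36, 23) = 2310789600. Paths through (10, 3): (paths (0, 0) → (10, 3)) × (paths (10, 3) → (23, 13)) = C(13, 10) · C(23, 13) = 286 · 1144066 = 327202876. Avoidance count = 2310789600 − 327202876 = 1983586724.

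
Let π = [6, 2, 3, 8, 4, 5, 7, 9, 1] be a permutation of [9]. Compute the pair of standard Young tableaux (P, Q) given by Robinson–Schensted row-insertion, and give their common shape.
P = [1, 3, 4, 5, 7, 9] / [2, 8] / [6];  Q = [1, 3, 4, 6, 7, 8] / [2, 5] / [9];  common shape = (6, 2, 1)

Row-insert the values π_1, π_2, … into P one at a time, bumping the leftmost entry strictly greater than the inserted value down to the next row. The recording tableau Q records, in position (i, j), the step at which that cell was added to P.
  Insert 6 (step 1): P = [6];  Q = [1]
  Insert 2 (step 2): P = [2] / [6];  Q = [1] / [2]
  Insert 3 (step 3): P = [2, 3] / [6];  Q = [1, 3] / [2]
  Insert 8 (step 4): P = [2, 3, 8] / [6];  Q = [1, 3, 4] / [2]
  Insert 4 (step 5): P = [2, 3, 4] / [6, 8];  Q = [1, 3, 4] / [2, 5]
  Insert 5 (step 6): P = [2, 3, 4, 5] / [6, 8];  Q = [1, 3, 4, 6] / [2, 5]
  Insert 7 (step 7): P = [2, 3, 4, 5, 7] / [6, 8];  Q = [1, 3, 4, 6, 7] / [2, 5]
  Insert 9 (step 8): P = [2, 3, 4, 5, 7, 9] / [6, 8];  Q = [1, 3, 4, 6, 7, 8] / [2, 5]
  Insert 1 (step 9): P = [1, 3, 4, 5, 7, 9] / [2, 8] / [6];  Q = [1, 3, 4, 6, 7, 8] / [2, 5] / [9]
Final shape: (6, 2, 1).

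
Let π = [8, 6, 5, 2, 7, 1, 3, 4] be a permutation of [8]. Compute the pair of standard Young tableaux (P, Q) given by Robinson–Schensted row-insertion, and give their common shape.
P = [1, 3, 4] / [2, 7] / [5] / [6] / [8];  Q = [1, 5, 8] / [2, 7] / [3] / [4] / [6];  common shape = (3, 2, 1, 1, 1)

Row-insert the values π_1, π_2, … into P one at a time, bumping the leftmost entry strictly greater than the inserted value down to the next row. The recording tableau Q records, in position (i, j), the step at which that cell was added to P.
  Insert 8 (step 1): P = [8];  Q = [1]
  Insert 6 (step 2): P = [6] / [8];  Q = [1] / [2]
  Insert 5 (step 3): P = [5] / [6] / [8];  Q = [1] / [2] / [3]
  Insert 2 (step 4): P = [2] / [5] / [6] / [8];  Q = [1] / [2] / [3] / [4]
  Insert 7 (step 5): P = [2, 7] / [5] / [6] / [8];  Q = [1, 5] / [2] / [3] / [4]
  Insert 1 (step 6): P = [1, 7] / [2] / [5] / [6] / [8];  Q = [1, 5] / [2] / [3] / [4] / [6]
  Insert 3 (step 7): P = [1, 3] / [2, 7] / [5] / [6] / [8];  Q = [1, 5] / [2, 7] / [3] / [4] / [6]
  Insert 4 (step 8): P = [1, 3, 4] / [2, 7] / [5] / [6] / [8];  Q = [1, 5, 8] / [2, 7] / [3] / [4] / [6]
Final shape: (3, 2, 1, 1, 1).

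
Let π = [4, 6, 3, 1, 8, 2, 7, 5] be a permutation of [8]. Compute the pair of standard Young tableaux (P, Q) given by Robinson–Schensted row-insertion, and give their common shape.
P = [1, 2, 5] / [3, 6, 7] / [4, 8];  Q = [1, 2, 5] / [3, 6, 7] / [4, 8];  common shape = (3, 3, 2)

Row-insert the values π_1, π_2, … into P one at a time, bumping the leftmost entry strictly greater than the inserted value down to the next row. The recording tableau Q records, in position (i, j), the step at which that cell was added to P.
  Insert 4 (step 1): P = [4];  Q = [1]
  Insert 6 (step 2): P = [4, 6];  Q = [1, 2]
  Insert 3 (step 3): P = [3, 6] / [4];  Q = [1, 2] / [3]
  Insert 1 (step 4): P = [1, 6] / [3] / [4];  Q = [1, 2] / [3] / [4]
  Insert 8 (step 5): P = [1, 6, 8] / [3] / [4];  Q = [1, 2, 5] / [3] / [4]
  Insert 2 (step 6): P = [1, 2, 8] / [3, 6] / [4];  Q = [1, 2, 5] / [3, 6] / [4]
  Insert 7 (step 7): P = [1, 2, 7] / [3, 6, 8] / [4];  Q = [1, 2, 5] / [3, 6, 7] / [4]
  Insert 5 (step 8): P = [1, 2, 5] / [3, 6, 7] / [4, 8];  Q = [1, 2, 5] / [3, 6, 7] / [4, 8]
Final shape: (3, 3, 2).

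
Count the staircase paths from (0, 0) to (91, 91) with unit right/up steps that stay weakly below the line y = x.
C_91 = 3935312233584004685417853572763349509774031680023800

These NE paths below the diagonal are counted by the Catalan number C_n = (1/(n + 1)) · C(2n, n). For n = 91: C_91 = (1/92) · C(182, 91) = 362048725489728431058442528694228154899210914562189600/92 = 3935312233584004685417853572763349509774031680023800.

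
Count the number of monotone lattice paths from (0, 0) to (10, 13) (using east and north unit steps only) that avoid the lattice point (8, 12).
Number of paths = 766156

Total paths from (0, 0) to (10, 13): C(23, 10) = 1144066. Paths through (8, 12): (paths (0, 0) → (8, 12)) × (paths (8, 12) → (10, 13)) = C(20, 8) · C(3, 2) = 125970 · 3 = 377910. Avoidance count = 1144066 − 377910 = 766156.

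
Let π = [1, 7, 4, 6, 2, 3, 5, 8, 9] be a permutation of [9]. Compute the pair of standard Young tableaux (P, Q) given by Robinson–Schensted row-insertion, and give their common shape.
P = [1, 2, 3, 5, 8, 9] / [4, 6] / [7];  Q = [1, 2, 4, 7, 8, 9] / [3, 6] / [5];  common shape = (6, 2, 1)

Row-insert the values π_1, π_2, … into P one at a time, bumping the leftmost entry strictly greater than the inserted value down to the next row. The recording tableau Q records, in position (i, j), the step at which that cell was added to P.
  Insert 1 (step 1): P = [1];  Q = [1]
  Insert 7 (step 2): P = [1, 7];  Q = [1, 2]
  Insert 4 (step 3): P = [1, 4] / [7];  Q = [1, 2] / [3]
  Insert 6 (step 4): P = [1, 4, 6] / [7];  Q = [1, 2, 4] / [3]
  Insert 2 (step 5): P = [1, 2, 6] / [4] / [7];  Q = [1, 2, 4] / [3] / [5]
  Insert 3 (step 6): P = [1, 2, 3] / [4, 6] / [7];  Q = [1, 2, 4] / [3, 6] / [5]
  Insert 5 (step 7): P = [1, 2, 3, 5] / [4, 6] / [7];  Q = [1, 2, 4, 7] / [3, 6] / [5]
  Insert 8 (step 8): P = [1, 2, 3, 5, 8] / [4, 6] / [7];  Q = [1, 2, 4, 7, 8] / [3, 6] / [5]
  Insert 9 (step 9): P = [1, 2, 3, 5, 8, 9] / [4, 6] / [7];  Q = [1, 2, 4, 7, 8, 9] / [3, 6] / [5]
Final shape: (6, 2, 1).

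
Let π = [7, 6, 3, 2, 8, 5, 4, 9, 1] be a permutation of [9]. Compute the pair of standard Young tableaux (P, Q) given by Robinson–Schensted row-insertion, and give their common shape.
P = [1, 4, 9] / [2, 5] / [3, 8] / [6] / [7];  Q = [1, 5, 8] / [2, 6] / [3, 7] / [4] / [9];  common shape = (3, 2, 2, 1, 1)

Row-insert the values π_1, π_2, … into P one at a time, bumping the leftmost entry strictly greater than the inserted value down to the next row. The recording tableau Q records, in position (i, j), the step at which that cell was added to P.
  Insert 7 (step 1): P = [7];  Q = [1]
  Insert 6 (step 2): P = [6] / [7];  Q = [1] / [2]
  Insert 3 (step 3): P = [3] / [6] / [7];  Q = [1] / [2] / [3]
  Insert 2 (step 4): P = [2] / [3] / [6] / [7];  Q = [1] / [2] / [3] / [4]
  Insert 8 (step 5): P = [2, 8] / [3] / [6] / [7];  Q = [1, 5] / [2] / [3] / [4]
  Insert 5 (step 6): P = [2, 5] / [3, 8] / [6] / [7];  Q = [1, 5] / [2, 6] / [3] / [4]
  Insert 4 (step 7): P = [2, 4] / [3, 5] / [6, 8] / [7];  Q = [1, 5] / [2, 6] / [3, 7] / [4]
  Insert 9 (step 8): P = [2, 4, 9] / [3, 5] / [6, 8] / [7];  Q = [1, 5, 8] / [2, 6] / [3, 7] / [4]
  Insert 1 (step 9): P = [1, 4, 9] / [2, 5] / [3, 8] / [6] / [7];  Q = [1, 5, 8] / [2, 6] / [3, 7] / [4] / [9]
Final shape: (3, 2, 2, 1, 1).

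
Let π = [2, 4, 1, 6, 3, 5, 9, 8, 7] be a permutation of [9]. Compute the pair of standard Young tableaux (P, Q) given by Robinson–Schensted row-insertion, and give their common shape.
P = [1, 3, 5, 7] / [2, 4, 6, 8] / [9];  Q = [1, 2, 4, 7] / [3, 5, 6, 8] / [9];  common shape = (4, 4, 1)

Row-insert the values π_1, π_2, … into P one at a time, bumping the leftmost entry strictly greater than the inserted value down to the next row. The recording tableau Q records, in position (i, j), the step at which that cell was added to P.
  Insert 2 (step 1): P = [2];  Q = [1]
  Insert 4 (step 2): P = [2, 4];  Q = [1, 2]
  Insert 1 (step 3): P = [1, 4] / [2];  Q = [1, 2] / [3]
  Insert 6 (step 4): P = [1, 4, 6] / [2];  Q = [1, 2, 4] / [3]
  Insert 3 (step 5): P = [1, 3, 6] / [2, 4];  Q = [1, 2, 4] / [3, 5]
  Insert 5 (step 6): P = [1, 3, 5] / [2, 4, 6];  Q = [1, 2, 4] / [3, 5, 6]
  Insert 9 (step 7): P = [1, 3, 5, 9] / [2, 4, 6];  Q = [1, 2, 4, 7] / [3, 5, 6]
  Insert 8 (step 8): P = [1, 3, 5, 8] / [2, 4, 6, 9];  Q = [1, 2, 4, 7] / [3, 5, 6, 8]
  Insert 7 (step 9): P = [1, 3, 5, 7] / [2, 4, 6, 8] / [9];  Q = [1, 2, 4, 7] / [3, 5, 6, 8] / [9]
Final shape: (4, 4, 1).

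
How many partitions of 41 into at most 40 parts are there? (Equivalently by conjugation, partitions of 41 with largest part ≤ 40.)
p(41, parts ≤ 40) = 44582

Use the recurrence p(n, m) = p(n, m−1) + p(n−m, m): either the largest part is < m (count p(n, m−1)) or the largest part is exactly m (remove one copy of m, count p(n−m, m)). With p(0, ·) = 1 this gives p(41, parts ≤ 40) = 44582. (By conjugating Young diagrams, this also counts partitions of 41 into at most 40 parts.)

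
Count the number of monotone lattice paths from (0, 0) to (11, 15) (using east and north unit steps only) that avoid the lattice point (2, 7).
Number of paths = 6851000

Total paths from (0, 0) to (11, 15): C(26, 11) = 7726160. Paths through (2, 7): (paths (0, 0) → (2, 7)) × (paths (2, 7) → (11, 15)) = C(9, 2) · C(17, 9) = 36 · 24310 = 875160. Avoidance count = 7726160 − 875160 = 6851000.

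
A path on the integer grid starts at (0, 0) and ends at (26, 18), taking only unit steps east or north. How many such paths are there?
Number of paths = 1029530696964

A monotone lattice path from (0, 0) to (26, 18) consists of 26 east steps and 18 north steps in some order, so it is determined by which 26 of the 44 steps are east. The count is C(44, 26) = 1029530696964.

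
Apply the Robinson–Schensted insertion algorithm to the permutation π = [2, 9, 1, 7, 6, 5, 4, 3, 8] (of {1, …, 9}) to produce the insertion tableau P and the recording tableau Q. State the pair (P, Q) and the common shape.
P = [1, 3, 8] / [2, 4] / [5] / [6] / [7] / [9];  Q = [1, 2, 9] / [3, 4] / [5] / [6] / [7] / [8];  common shape = (3, 2, 1, 1, 1, 1)

Row-insert the values π_1, π_2, … into P one at a time, bumping the leftmost entry strictly greater than the inserted value down to the next row. The recording tableau Q records, in position (i, j), the step at which that cell was added to P.
  Insert 2 (step 1): P = [2];  Q = [1]
  Insert 9 (step 2): P = [2, 9];  Q = [1, 2]
  Insert 1 (step 3): P = [1, 9] / [2];  Q = [1, 2] / [3]
  Insert 7 (step 4): P = [1, 7] / [2, 9];  Q = [1, 2] / [3, 4]
  Insert 6 (step 5): P = [1, 6] / [2, 7] / [9];  Q = [1, 2] / [3, 4] / [5]
  Insert 5 (step 6): P = [1, 5] / [2, 6] / [7] / [9];  Q = [1, 2] / [3, 4] / [5] / [6]
  Insert 4 (step 7): P = [1, 4] / [2, 5] / [6] / [7] / [9];  Q = [1, 2] / [3, 4] / [5] / [6] / [7]
  Insert 3 (step 8): P = [1, 3] / [2, 4] / [5] / [6] / [7] / [9];  Q = [1, 2] / [3, 4] / [5] / [6] / [7] / [8]
  Insert 8 (step 9): P = [1, 3, 8] / [2, 4] / [5] / [6] / [7] / [9];  Q = [1, 2, 9] / [3, 4] / [5] / [6] / [7] / [8]
Final shape: (3, 2, 1, 1, 1, 1).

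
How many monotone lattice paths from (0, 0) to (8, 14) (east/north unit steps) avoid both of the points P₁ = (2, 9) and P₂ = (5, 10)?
Number of paths = 196955

Inclusion–exclusion. Total paths: C(22, 8) = 319770. Through P₁: C(11, 2)·C(11, 6) = 25410. Through P₂: C(15, 5)·C(7, 3) = 105105. Since P₁ is strictly southwest of P₂, a monotone path through both must visit P₁ then P₂; paths through both = C(11, 2)·C(4, 3)·C(7, 3) = 7700. Avoid both = 319770 − 25410 − 105105 + 7700 = 196955.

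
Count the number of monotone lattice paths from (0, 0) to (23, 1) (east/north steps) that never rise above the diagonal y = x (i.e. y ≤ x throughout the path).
Number of paths = 23

By the reflection principle (André's argument), the number of monotone paths to (23, 1) with n ≤ m that never go above y = x is C(24, 23) − C(24, 24) = 24 − 1 = 23.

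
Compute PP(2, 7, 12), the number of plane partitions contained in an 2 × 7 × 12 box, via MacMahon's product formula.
PP(2, 7, 12) = 488259720

Evaluate the triple product over i = 1..2, j = 1..7, k = 1..12. The factors are (2/1) · (3/2) · (4/3) · (5/4) · (6/5) · (7/6) · (8/7) · (9/8) · … (168 factors total). The numerators and denominators telescope so the product is an integer; carrying out the multiplication exactly gives PP(2, 7, 12) = 488259720.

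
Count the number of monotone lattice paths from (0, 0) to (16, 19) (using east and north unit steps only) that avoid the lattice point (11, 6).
Number of paths = 3953891382

Total paths from (0, 0) to (16, 19): C(35, 16) = 4059928950. Paths through (11, 6): (paths (0, 0) → (11, 6)) × (paths (11, 6) → (16, 19)) = C(17, 11) · C(18, 5) = 12376 · 8568 = 106037568. Avoidance count = 4059928950 − 106037568 = 3953891382.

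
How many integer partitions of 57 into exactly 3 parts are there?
p(57, 3 parts) = 271

Partitions of n into exactly k parts are in bijection with partitions of n − k into at most k parts (subtract 1 from each part). So p(57, exactly 3) = p(54, parts ≤ 3). Computing via the recurrence p(m, j) = p(m, j−1) + p(m−j, j) gives 271.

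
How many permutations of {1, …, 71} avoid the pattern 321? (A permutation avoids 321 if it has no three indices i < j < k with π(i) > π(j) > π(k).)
C_71 = 5175569924646105559418940193995065716350

These 321-avoiding permutations are counted by the Catalan number C_n = (1/(n + 1)) · C(2n, n). For n = 71: C_71 = (1/72) · C(142, 71) = 372641034574519600278163693967644731577200/72 = 5175569924646105559418940193995065716350.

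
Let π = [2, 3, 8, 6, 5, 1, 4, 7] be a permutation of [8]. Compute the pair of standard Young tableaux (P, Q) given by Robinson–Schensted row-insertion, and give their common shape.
P = [1, 3, 4, 7] / [2, 5] / [6] / [8];  Q = [1, 2, 3, 8] / [4, 7] / [5] / [6];  common shape = (4, 2, 1, 1)

Row-insert the values π_1, π_2, … into P one at a time, bumping the leftmost entry strictly greater than the inserted value down to the next row. The recording tableau Q records, in position (i, j), the step at which that cell was added to P.
  Insert 2 (step 1): P = [2];  Q = [1]
  Insert 3 (step 2): P = [2, 3];  Q = [1, 2]
  Insert 8 (step 3): P = [2, 3, 8];  Q = [1, 2, 3]
  Insert 6 (step 4): P = [2, 3, 6] / [8];  Q = [1, 2, 3] / [4]
  Insert 5 (step 5): P = [2, 3, 5] / [6] / [8];  Q = [1, 2, 3] / [4] / [5]
  Insert 1 (step 6): P = [1, 3, 5] / [2] / [6] / [8];  Q = [1, 2, 3] / [4] / [5] / [6]
  Insert 4 (step 7): P = [1, 3, 4] / [2, 5] / [6] / [8];  Q = [1, 2, 3] / [4, 7] / [5] / [6]
  Insert 7 (step 8): P = [1, 3, 4, 7] / [2, 5] / [6] / [8];  Q = [1, 2, 3, 8] / [4, 7] / [5] / [6]
Final shape: (4, 2, 1, 1).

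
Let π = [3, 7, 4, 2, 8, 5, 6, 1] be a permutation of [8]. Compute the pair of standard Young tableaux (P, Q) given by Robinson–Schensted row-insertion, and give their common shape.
P = [1, 4, 5, 6] / [2, 8] / [3] / [7];  Q = [1, 2, 5, 7] / [3, 6] / [4] / [8];  common shape = (4, 2, 1, 1)

Row-insert the values π_1, π_2, … into P one at a time, bumping the leftmost entry strictly greater than the inserted value down to the next row. The recording tableau Q records, in position (i, j), the step at which that cell was added to P.
  Insert 3 (step 1): P = [3];  Q = [1]
  Insert 7 (step 2): P = [3, 7];  Q = [1, 2]
  Insert 4 (step 3): P = [3, 4] / [7];  Q = [1, 2] / [3]
  Insert 2 (step 4): P = [2, 4] / [3] / [7];  Q = [1, 2] / [3] / [4]
  Insert 8 (step 5): P = [2, 4, 8] / [3] / [7];  Q = [1, 2, 5] / [3] / [4]
  Insert 5 (step 6): P = [2, 4, 5] / [3, 8] / [7];  Q = [1, 2, 5] / [3, 6] / [4]
  Insert 6 (step 7): P = [2, 4, 5, 6] / [3, 8] / [7];  Q = [1, 2, 5, 7] / [3, 6] / [4]
  Insert 1 (step 8): P = [1, 4, 5, 6] / [2, 8] / [3] / [7];  Q = [1, 2, 5, 7] / [3, 6] / [4] / [8]
Final shape: (4, 2, 1, 1).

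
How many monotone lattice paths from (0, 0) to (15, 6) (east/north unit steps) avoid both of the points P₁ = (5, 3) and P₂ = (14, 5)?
Number of paths = 21152

Inclusion–exclusion. Total paths: C(21, 15) = 54264. Through P₁: C(8, 5)·C(13, 10) = 16016. Through P₂: C(19, 14)·C(2, 1) = 23256. Since P₁ is strictly southwest of P₂, a monotone path through both must visit P₁ then P₂; paths through both = C(8, 5)·C(11, 9)·C(2, 1) = 6160. Avoid both = 54264 − 16016 − 23256 + 6160 = 21152.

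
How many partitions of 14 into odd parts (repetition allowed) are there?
p_odd(14) = 22

Partitions of 14 using only odd parts 1, 3, 5, …: 13+1, 11+3, 11+1+1+1, 9+5, 9+3+1+1, 9+1+1+1+1+1, 7+7, 7+5+1+1, 7+3+3+1, 7+3+1+1+1+1, 7+1+1+1+1+1+1+1, 5+5+3+1, 5+5+1+1+1+1, 5+3+3+3, 5+3+3+1+1+1, 5+3+1+1+1+1+1+1, 5+1+1+1+1+1+1+1+1+1, 3+3+3+3+1+1, 3+3+3+1+1+1+1+1, 3+3+1+1+1+1+1+1+1+1, 3+1+1+1+1+1+1+1+1+1+1+1, 1+1+1+1+1+1+1+1+1+1+1+1+1+1. There are 22. (Euler: this equals q(14), the number of distinct-part partitions.)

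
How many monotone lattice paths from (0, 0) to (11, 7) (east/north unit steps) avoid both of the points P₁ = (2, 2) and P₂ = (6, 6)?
Number of paths = 16788

Inclusion–exclusion. Total paths: C(18, 11) = 31824. Through P₁: C(4, 2)·C(14, 9) = 12012. Through P₂: C(12, 6)·C(6, 5) = 5544. Since P₁ is strictly southwest of P₂, a monotone path through both must visit P₁ then P₂; paths through both = C(4, 2)·C(8, 4)·C(6, 5) = 2520. Avoid both = 31824 − 12012 − 5544 + 2520 = 16788.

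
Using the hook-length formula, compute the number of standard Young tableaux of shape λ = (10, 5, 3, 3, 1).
# SYT of shape (10, 5, 3, 3, 1) = 785674890

Hook-length formula: f^λ = n! / Π hook(c), product over all cells c of the Young diagram. For λ = (10, 5, 3, 3, 1), n = 22 boxes. Hook lengths by row (left-to-right, top-to-bottom): [14, 12, 11, 8, 7, 5, 4, 3, 2, 1]; [8, 6, 5, 2, 1]; [5, 3, 2]; [4, 2, 1]; [1]. Product of hooks = 1430618112000. So f^λ = 22! / 1430618112000 = 1124000727777607680000 / 1430618112000 = 785674890.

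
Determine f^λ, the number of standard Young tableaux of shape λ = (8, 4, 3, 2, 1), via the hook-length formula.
# SYT of shape (8, 4, 3, 2, 1) = 9801792

Hook-length formula: f^λ = n! / Π hook(c), product over all cells c of the Young diagram. For λ = (8, 4, 3, 2, 1), n = 18 boxes. Hook lengths by row (left-to-right, top-to-bottom): [12, 10, 8, 6, 4, 3, 2, 1]; [7, 5, 3, 1]; [5, 3, 1]; [3, 1]; [1]. Product of hooks = 653184000. So f^λ = 18! / 653184000 = 6402373705728000 / 653184000 = 9801792.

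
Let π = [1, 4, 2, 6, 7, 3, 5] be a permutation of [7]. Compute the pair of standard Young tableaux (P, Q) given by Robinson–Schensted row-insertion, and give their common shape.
P = [1, 2, 3, 5] / [4, 6, 7];  Q = [1, 2, 4, 5] / [3, 6, 7];  common shape = (4, 3)

Row-insert the values π_1, π_2, … into P one at a time, bumping the leftmost entry strictly greater than the inserted value down to the next row. The recording tableau Q records, in position (i, j), the step at which that cell was added to P.
  Insert 1 (step 1): P = [1];  Q = [1]
  Insert 4 (step 2): P = [1, 4];  Q = [1, 2]
  Insert 2 (step 3): P = [1, 2] / [4];  Q = [1, 2] / [3]
  Insert 6 (step 4): P = [1, 2, 6] / [4];  Q = [1, 2, 4] / [3]
  Insert 7 (step 5): P = [1, 2, 6, 7] / [4];  Q = [1, 2, 4, 5] / [3]
  Insert 3 (step 6): P = [1, 2, 3, 7] / [4, 6];  Q = [1, 2, 4, 5] / [3, 6]
  Insert 5 (step 7): P = [1, 2, 3, 5] / [4, 6, 7];  Q = [1, 2, 4, 5] / [3, 6, 7]
Final shape: (4, 3).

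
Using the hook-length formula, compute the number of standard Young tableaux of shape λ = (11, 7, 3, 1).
# SYT of shape (11, 7, 3, 1) = 115472500

Hook-length formula: f^λ = n! / Π hook(c), product over all cells c of the Young diagram. For λ = (11, 7, 3, 1), n = 22 boxes. Hook lengths by row (left-to-right, top-to-bottom): [14, 12, 11, 9, 8, 7, 6, 4, 3, 2, 1]; [9, 7, 6, 4, 3, 2, 1]; [4, 2, 1]; [1]. Product of hooks = 9733925634048. So f^λ = 22! / 9733925634048 = 1124000727777607680000 / 9733925634048 = 115472500.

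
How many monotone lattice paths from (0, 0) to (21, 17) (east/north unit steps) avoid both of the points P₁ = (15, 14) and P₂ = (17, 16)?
Number of paths = 18758954790

Inclusion–exclusion. Total paths: C(38, 21) = 28781143380. Through P₁: C(29, 15)·C(9, 6) = 6514935840. Through P₂: C(33, 17)·C(5, 4) = 5834015550. Since P₁ is strictly southwest of P₂, a monotone path through both must visit P₁ then P₂; paths through both = C(29, 15)·C(4, 2)·C(5, 4) = 2326762800. Avoid both = 28781143380 − 6514935840 − 5834015550 + 2326762800 = 18758954790.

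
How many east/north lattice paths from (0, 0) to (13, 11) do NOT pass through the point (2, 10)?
Number of paths = 2495352

Total paths from (0, 0) to (13, 11): C(24, 13) = 2496144. Paths through (2, 10): (paths (0, 0) → (2, 10)) × (paths (2, 10) → (13, 11)) = C(12, 2) · C(12, 11) = 66 · 12 = 792. Avoidance count = 2496144 − 792 = 2495352.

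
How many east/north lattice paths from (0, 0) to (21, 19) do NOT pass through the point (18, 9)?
Number of paths = 129941976450

Total paths from (0, 0) to (21, 19): C(40, 21) = 131282408400. Paths through (18, 9): (paths (0, 0) → (18, 9)) × (paths (18, 9) → (21, 19)) = C(27, 18) · C(13, 3) = 4686825 · 286 = 1340431950. Avoidance count = 131282408400 − 1340431950 = 129941976450.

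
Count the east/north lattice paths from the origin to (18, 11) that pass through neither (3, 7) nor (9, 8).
Number of paths = 28968770

Inclusion–exclusion. Total paths: C(29, 18) = 34597290. Through P₁: C(10, 3)·C(19, 15) = 465120. Through P₂: C(17, 9)·C(12, 9) = 5348200. Since P₁ is strictly southwest of P₂, a monotone path through both must visit P₁ then P₂; paths through both = C(10, 3)·C(7, 6)·C(12, 9) = 184800. Avoid both = 34597290 − 465120 − 5348200 + 184800 = 28968770.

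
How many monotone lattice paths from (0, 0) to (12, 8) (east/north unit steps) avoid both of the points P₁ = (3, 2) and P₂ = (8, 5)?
Number of paths = 50475

Inclusion–exclusion. Total paths: C(20, 12) = 125970. Through P₁: C(5, 3)·C(15, 9) = 50050. Through P₂: C(13, 8)·C(7, 4) = 45045. Since P₁ is strictly southwest of P₂, a monotone path through both must visit P₁ then P₂; paths through both = C(5, 3)·C(8, 5)·C(7, 4) = 19600. Avoid both = 125970 − 50050 − 45045 + 19600 = 50475.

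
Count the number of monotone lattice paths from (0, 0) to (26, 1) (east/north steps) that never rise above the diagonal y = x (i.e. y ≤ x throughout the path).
Number of paths = 26

By the reflection principle (André's argument), the number of monotone paths to (26, 1) with n ≤ m that never go above y = x is C(27, 26) − C(27, 27) = 27 − 1 = 26.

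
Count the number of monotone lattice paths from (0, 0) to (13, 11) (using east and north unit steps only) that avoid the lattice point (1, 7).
Number of paths = 2481584

Total paths from (0, 0) to (13, 11): C(24, 13) = 2496144. Paths through (1, 7): (paths (0, 0) → (1, 7)) × (paths (1, 7) → (13, 11)) = C(8, 1) · C(16, 12) = 8 · 1820 = 14560. Avoidance count = 2496144 − 14560 = 2481584.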